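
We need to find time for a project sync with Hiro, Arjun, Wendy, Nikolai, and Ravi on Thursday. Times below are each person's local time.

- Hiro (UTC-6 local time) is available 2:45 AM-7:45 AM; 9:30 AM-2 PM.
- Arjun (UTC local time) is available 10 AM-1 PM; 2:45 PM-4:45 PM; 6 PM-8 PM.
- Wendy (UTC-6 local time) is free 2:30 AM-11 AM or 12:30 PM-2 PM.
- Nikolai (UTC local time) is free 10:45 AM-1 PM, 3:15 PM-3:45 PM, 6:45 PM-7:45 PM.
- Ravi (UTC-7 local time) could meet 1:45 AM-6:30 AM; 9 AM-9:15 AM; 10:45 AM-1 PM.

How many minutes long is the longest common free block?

135

Hiro in UTC: 08:45-13:45, 15:30-20:00 (add 6h to convert from UTC-6).
Arjun in UTC: 10:00-13:00, 14:45-16:45, 18:00-20:00.
Wendy in UTC: 08:30-17:00, 18:30-20:00 (add 6h to convert from UTC-6).
Nikolai in UTC: 10:45-13:00, 15:15-15:45, 18:45-19:45.
Ravi in UTC: 08:45-13:30, 16:00-16:15, 17:45-20:00 (add 7h to convert from UTC-7).
Hiro ∩ Arjun: 10:00-13:00, 15:30-16:45, 18:00-20:00.
Hiro ∩ Arjun ∩ Wendy: 10:00-13:00, 15:30-16:45, 18:30-20:00.
Hiro ∩ Arjun ∩ Wendy ∩ Nikolai: 10:45-13:00, 15:30-15:45, 18:45-19:45.
Hiro ∩ Arjun ∩ Wendy ∩ Nikolai ∩ Ravi: 10:45-13:00, 18:45-19:45.
The longest is 10:45-13:00 at 135 minutes.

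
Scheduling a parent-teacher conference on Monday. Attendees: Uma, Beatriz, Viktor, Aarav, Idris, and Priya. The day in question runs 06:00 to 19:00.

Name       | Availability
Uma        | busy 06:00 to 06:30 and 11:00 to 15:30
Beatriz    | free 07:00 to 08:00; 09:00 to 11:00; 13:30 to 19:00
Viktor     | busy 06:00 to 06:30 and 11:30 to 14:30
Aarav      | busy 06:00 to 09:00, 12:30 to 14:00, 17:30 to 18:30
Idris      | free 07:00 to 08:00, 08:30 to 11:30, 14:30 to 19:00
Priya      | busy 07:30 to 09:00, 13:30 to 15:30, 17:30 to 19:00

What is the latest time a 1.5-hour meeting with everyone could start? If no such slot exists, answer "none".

Uma free: 06:30-11:00, 15:30-19:00 (invert busy blocks within the working day).
Beatriz free: 07:00-08:00, 09:00-11:00, 13:30-19:00.
Viktor free: 06:30-11:30, 14:30-19:00 (invert busy blocks within the working day).
Aarav free: 09:00-12:30, 14:00-17:30, 18:30-19:00 (invert busy blocks within the working day).
Idris free: 07:00-08:00, 08:30-11:30, 14:30-19:00.
Priya free: 06:00-07:30, 09:00-13:30, 15:30-17:30 (invert busy blocks within the working day).
Uma ∩ Beatriz: 07:00-08:00, 09:00-11:00, 15:30-19:00.
Uma ∩ Beatriz ∩ Viktor: 07:00-08:00, 09:00-11:00, 15:30-19:00.
Uma ∩ Beatriz ∩ Viktor ∩ Aarav: 09:00-11:00, 15:30-17:30, 18:30-19:00.
Uma ∩ Beatriz ∩ Viktor ∩ Aarav ∩ Idris: 09:00-11:00, 15:30-17:30, 18:30-19:00.
Uma ∩ Beatriz ∩ Viktor ∩ Aarav ∩ Idris ∩ Priya: 09:00-11:00, 15:30-17:30.
So the common availability across everyone is 09:00-11:00, 15:30-17:30.
The last common window of at least 90 minutes is 15:30-17:30; a 90-minute meeting can start as late as 16:00 and still end by 17:30.

16:00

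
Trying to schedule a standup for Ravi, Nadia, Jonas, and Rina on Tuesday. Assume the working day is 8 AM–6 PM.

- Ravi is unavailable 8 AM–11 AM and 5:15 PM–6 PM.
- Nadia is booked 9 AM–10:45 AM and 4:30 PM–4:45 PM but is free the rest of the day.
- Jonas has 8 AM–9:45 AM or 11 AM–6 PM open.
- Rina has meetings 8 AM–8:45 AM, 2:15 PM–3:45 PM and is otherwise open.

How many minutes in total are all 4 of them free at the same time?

Ravi free: 11:00-17:15 (invert busy blocks within the working day).
Nadia free: 08:00-09:00, 10:45-16:30, 16:45-18:00 (invert busy blocks within the working day).
Jonas free: 08:00-09:45, 11:00-18:00.
Rina free: 08:45-14:15, 15:45-18:00 (invert busy blocks within the working day).
Ravi ∩ Nadia: 11:00-16:30, 16:45-17:15.
Ravi ∩ Nadia ∩ Jonas: 11:00-16:30, 16:45-17:15.
Ravi ∩ Nadia ∩ Jonas ∩ Rina: 11:00-14:15, 15:45-16:30, 16:45-17:15.
Those are the intersection windows.
Summing the common windows: 195 + 45 + 30 = 270 minutes.

270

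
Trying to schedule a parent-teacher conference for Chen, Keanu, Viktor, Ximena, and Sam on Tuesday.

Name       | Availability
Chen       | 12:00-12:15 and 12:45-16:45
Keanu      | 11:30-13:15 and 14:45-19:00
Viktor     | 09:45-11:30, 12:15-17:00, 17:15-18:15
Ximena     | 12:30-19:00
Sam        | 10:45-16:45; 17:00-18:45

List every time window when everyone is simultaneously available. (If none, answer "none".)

12:45-13:15, 14:45-16:45

Chen ∩ Keanu: 12:00-12:15, 12:45-13:15, 14:45-16:45.
Chen ∩ Keanu ∩ Viktor: 12:45-13:15, 14:45-16:45.
Chen ∩ Keanu ∩ Viktor ∩ Ximena: 12:45-13:15, 14:45-16:45.
Chen ∩ Keanu ∩ Viktor ∩ Ximena ∩ Sam: 12:45-13:15, 14:45-16:45.
Those are the intersection windows.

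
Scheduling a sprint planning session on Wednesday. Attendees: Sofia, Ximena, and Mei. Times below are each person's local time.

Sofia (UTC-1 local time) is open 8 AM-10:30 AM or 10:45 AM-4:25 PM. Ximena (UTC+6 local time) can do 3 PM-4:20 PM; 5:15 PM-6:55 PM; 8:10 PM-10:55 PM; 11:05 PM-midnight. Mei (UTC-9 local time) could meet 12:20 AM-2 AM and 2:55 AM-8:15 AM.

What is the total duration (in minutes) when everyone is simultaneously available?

295

Sofia in UTC: 09:00-11:30, 11:45-17:25 (add 1h to convert from UTC-1).
Ximena in UTC: 09:00-10:20, 11:15-12:55, 14:10-16:55, 17:05-18:00 (subtract 6h to convert from UTC+6).
Mei in UTC: 09:20-11:00, 11:55-17:15 (add 9h to convert from UTC-9).
Sofia ∩ Ximena: 09:00-10:20, 11:15-11:30, 11:45-12:55, 14:10-16:55, 17:05-17:25.
Sofia ∩ Ximena ∩ Mei: 09:20-10:20, 11:55-12:55, 14:10-16:55, 17:05-17:15.
Summing the common windows: 60 + 60 + 165 + 10 = 295 minutes.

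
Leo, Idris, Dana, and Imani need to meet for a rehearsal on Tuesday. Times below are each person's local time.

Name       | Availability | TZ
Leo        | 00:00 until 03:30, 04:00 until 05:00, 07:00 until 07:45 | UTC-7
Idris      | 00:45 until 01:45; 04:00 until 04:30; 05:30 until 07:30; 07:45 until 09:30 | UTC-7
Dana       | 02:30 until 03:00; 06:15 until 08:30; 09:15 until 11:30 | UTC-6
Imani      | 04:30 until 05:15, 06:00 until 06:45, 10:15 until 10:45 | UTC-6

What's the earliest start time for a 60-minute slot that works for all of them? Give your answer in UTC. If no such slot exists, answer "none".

Leo in UTC: 07:00-10:30, 11:00-12:00, 14:00-14:45 (add 7h to convert from UTC-7).
Idris in UTC: 07:45-08:45, 11:00-11:30, 12:30-14:30, 14:45-16:30 (add 7h to convert from UTC-7).
Dana in UTC: 08:30-09:00, 12:15-14:30, 15:15-17:30 (add 6h to convert from UTC-6).
Imani in UTC: 10:30-11:15, 12:00-12:45, 16:15-16:45 (add 6h to convert from UTC-6).
Leo ∩ Idris: 07:45-08:45, 11:00-11:30, 14:00-14:30.
Leo ∩ Idris ∩ Dana: 08:30-08:45, 14:00-14:30.
Leo ∩ Idris ∩ Dana ∩ Imani: ∅.
There is no time when everyone is free.
No common window is at least 60 minutes long.

none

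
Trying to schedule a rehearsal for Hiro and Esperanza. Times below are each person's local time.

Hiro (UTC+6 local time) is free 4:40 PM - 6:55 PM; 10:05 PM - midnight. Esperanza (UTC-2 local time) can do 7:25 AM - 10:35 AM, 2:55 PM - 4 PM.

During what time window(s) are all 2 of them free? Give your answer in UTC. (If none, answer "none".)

Hiro in UTC: 10:40-12:55, 16:05-18:00 (subtract 6h to convert from UTC+6).
Esperanza in UTC: 09:25-12:35, 16:55-18:00 (add 2h to convert from UTC-2).
Hiro ∩ Esperanza: 10:40-12:35, 16:55-18:00.
Those are the intersection windows.

10:40-12:35, 16:55-18:00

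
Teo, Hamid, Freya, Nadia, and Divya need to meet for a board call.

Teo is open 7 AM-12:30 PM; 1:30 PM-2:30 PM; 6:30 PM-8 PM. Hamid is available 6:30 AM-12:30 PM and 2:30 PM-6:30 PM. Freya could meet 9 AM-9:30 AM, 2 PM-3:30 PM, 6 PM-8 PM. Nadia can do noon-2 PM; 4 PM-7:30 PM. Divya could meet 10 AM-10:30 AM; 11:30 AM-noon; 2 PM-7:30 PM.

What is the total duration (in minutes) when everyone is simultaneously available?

0

Teo ∩ Hamid: 07:00-12:30.
Teo ∩ Hamid ∩ Freya: 09:00-09:30.
Teo ∩ Hamid ∩ Freya ∩ Nadia: ∅.
Teo ∩ Hamid ∩ Freya ∩ Nadia ∩ Divya: ∅.
There is no time when everyone is free.
There is no common window, so the total is 0 minutes.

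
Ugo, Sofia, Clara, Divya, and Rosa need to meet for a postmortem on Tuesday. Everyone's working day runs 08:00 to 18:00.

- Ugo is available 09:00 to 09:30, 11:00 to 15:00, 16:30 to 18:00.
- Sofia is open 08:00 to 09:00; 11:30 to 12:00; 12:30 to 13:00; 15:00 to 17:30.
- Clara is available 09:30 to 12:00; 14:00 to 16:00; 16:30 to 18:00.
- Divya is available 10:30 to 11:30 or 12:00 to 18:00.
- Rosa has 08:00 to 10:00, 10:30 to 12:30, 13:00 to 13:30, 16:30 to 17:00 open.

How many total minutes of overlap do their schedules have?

30

Ugo ∩ Sofia: 11:30-12:00, 12:30-13:00, 16:30-17:30.
Ugo ∩ Sofia ∩ Clara: 11:30-12:00, 16:30-17:30.
Ugo ∩ Sofia ∩ Clara ∩ Divya: 16:30-17:30.
Ugo ∩ Sofia ∩ Clara ∩ Divya ∩ Rosa: 16:30-17:00.
Those are the intersection windows.
That's a single block of 30 minutes.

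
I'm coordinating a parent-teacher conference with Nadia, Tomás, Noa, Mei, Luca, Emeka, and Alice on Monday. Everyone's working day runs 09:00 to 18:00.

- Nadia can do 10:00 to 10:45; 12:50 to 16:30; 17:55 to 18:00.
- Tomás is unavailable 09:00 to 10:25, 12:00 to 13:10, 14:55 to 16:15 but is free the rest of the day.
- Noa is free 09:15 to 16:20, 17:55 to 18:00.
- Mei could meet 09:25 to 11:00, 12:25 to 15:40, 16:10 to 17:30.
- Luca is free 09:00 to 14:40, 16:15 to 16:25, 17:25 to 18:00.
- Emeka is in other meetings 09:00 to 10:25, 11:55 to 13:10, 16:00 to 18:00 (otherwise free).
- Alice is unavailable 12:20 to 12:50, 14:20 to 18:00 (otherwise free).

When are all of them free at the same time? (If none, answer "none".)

Nadia free: 10:00-10:45, 12:50-16:30, 17:55-18:00.
Tomás free: 10:25-12:00, 13:10-14:55, 16:15-18:00 (invert busy blocks within the working day).
Noa free: 09:15-16:20, 17:55-18:00.
Mei free: 09:25-11:00, 12:25-15:40, 16:10-17:30.
Luca free: 09:00-14:40, 16:15-16:25, 17:25-18:00.
Emeka free: 10:25-11:55, 13:10-16:00 (invert busy blocks within the working day).
Alice free: 09:00-12:20, 12:50-14:20 (invert busy blocks within the working day).
Nadia ∩ Tomás: 10:25-10:45, 13:10-14:55, 16:15-16:30, 17:55-18:00.
Nadia ∩ Tomás ∩ Noa: 10:25-10:45, 13:10-14:55, 16:15-16:20, 17:55-18:00.
Nadia ∩ Tomás ∩ Noa ∩ Mei: 10:25-10:45, 13:10-14:55, 16:15-16:20.
Nadia ∩ Tomás ∩ Noa ∩ Mei ∩ Luca: 10:25-10:45, 13:10-14:40, 16:15-16:20.
Nadia ∩ Tomás ∩ Noa ∩ Mei ∩ Luca ∩ Emeka: 10:25-10:45, 13:10-14:40.
Nadia ∩ Tomás ∩ Noa ∩ Mei ∩ Luca ∩ Emeka ∩ Alice: 10:25-10:45, 13:10-14:20.

10:25-10:45, 13:10-14:20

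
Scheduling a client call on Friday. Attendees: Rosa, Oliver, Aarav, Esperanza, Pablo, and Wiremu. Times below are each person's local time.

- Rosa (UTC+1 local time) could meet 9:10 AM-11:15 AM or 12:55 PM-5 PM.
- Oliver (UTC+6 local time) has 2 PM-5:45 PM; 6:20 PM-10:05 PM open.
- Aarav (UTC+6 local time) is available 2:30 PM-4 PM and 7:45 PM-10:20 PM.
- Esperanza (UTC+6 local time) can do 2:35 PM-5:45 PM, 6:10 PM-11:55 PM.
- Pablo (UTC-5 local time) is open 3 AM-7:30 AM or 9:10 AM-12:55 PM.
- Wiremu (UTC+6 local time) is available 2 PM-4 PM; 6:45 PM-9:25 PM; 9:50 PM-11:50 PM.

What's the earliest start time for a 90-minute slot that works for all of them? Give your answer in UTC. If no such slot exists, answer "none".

none

Rosa in UTC: 08:10-10:15, 11:55-16:00 (subtract 1h to convert from UTC+1).
Oliver in UTC: 08:00-11:45, 12:20-16:05 (subtract 6h to convert from UTC+6).
Aarav in UTC: 08:30-10:00, 13:45-16:20 (subtract 6h to convert from UTC+6).
Esperanza in UTC: 08:35-11:45, 12:10-17:55 (subtract 6h to convert from UTC+6).
Pablo in UTC: 08:00-12:30, 14:10-17:55 (add 5h to convert from UTC-5).
Wiremu in UTC: 08:00-10:00, 12:45-15:25, 15:50-17:50 (subtract 6h to convert from UTC+6).
Rosa ∩ Oliver: 08:10-10:15, 12:20-16:00.
Rosa ∩ Oliver ∩ Aarav: 08:30-10:00, 13:45-16:00.
Rosa ∩ Oliver ∩ Aarav ∩ Esperanza: 08:35-10:00, 13:45-16:00.
Rosa ∩ Oliver ∩ Aarav ∩ Esperanza ∩ Pablo: 08:35-10:00, 14:10-16:00.
Rosa ∩ Oliver ∩ Aarav ∩ Esperanza ∩ Pablo ∩ Wiremu: 08:35-10:00, 14:10-15:25, 15:50-16:00.
No common window is at least 90 minutes long.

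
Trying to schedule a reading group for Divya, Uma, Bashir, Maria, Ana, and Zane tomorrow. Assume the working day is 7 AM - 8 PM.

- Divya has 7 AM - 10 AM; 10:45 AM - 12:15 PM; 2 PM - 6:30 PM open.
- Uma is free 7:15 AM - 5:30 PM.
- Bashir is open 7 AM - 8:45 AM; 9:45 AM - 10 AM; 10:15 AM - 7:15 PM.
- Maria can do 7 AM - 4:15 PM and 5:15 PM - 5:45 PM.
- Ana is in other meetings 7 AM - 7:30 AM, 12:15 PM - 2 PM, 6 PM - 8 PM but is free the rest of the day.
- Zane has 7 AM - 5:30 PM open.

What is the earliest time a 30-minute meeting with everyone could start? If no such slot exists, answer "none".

07:30

Divya free: 07:00-10:00, 10:45-12:15, 14:00-18:30.
Uma free: 07:15-17:30.
Bashir free: 07:00-08:45, 09:45-10:00, 10:15-19:15.
Maria free: 07:00-16:15, 17:15-17:45.
Ana free: 07:30-12:15, 14:00-18:00 (invert busy blocks within the working day).
Zane free: 07:00-17:30.
Divya ∩ Uma: 07:15-10:00, 10:45-12:15, 14:00-17:30.
Divya ∩ Uma ∩ Bashir: 07:15-08:45, 09:45-10:00, 10:45-12:15, 14:00-17:30.
Divya ∩ Uma ∩ Bashir ∩ Maria: 07:15-08:45, 09:45-10:00, 10:45-12:15, 14:00-16:15, 17:15-17:30.
Divya ∩ Uma ∩ Bashir ∩ Maria ∩ Ana: 07:30-08:45, 09:45-10:00, 10:45-12:15, 14:00-16:15, 17:15-17:30.
Divya ∩ Uma ∩ Bashir ∩ Maria ∩ Ana ∩ Zane: 07:30-08:45, 09:45-10:00, 10:45-12:15, 14:00-16:15, 17:15-17:30.
The first common window of at least 30 minutes is 07:30-08:45, so the earliest start is 07:30.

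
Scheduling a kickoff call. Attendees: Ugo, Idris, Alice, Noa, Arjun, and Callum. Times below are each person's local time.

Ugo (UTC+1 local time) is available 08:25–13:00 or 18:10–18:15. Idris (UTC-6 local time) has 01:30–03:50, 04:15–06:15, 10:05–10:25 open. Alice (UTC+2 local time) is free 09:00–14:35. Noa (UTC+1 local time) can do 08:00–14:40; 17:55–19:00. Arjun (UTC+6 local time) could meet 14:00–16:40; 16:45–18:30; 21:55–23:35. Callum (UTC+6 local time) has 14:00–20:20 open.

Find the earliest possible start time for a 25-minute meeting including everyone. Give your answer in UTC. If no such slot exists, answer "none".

08:00

Ugo in UTC: 07:25-12:00, 17:10-17:15 (subtract 1h to convert from UTC+1).
Idris in UTC: 07:30-09:50, 10:15-12:15, 16:05-16:25 (add 6h to convert from UTC-6).
Alice in UTC: 07:00-12:35 (subtract 2h to convert from UTC+2).
Noa in UTC: 07:00-13:40, 16:55-18:00 (subtract 1h to convert from UTC+1).
Arjun in UTC: 08:00-10:40, 10:45-12:30, 15:55-17:35 (subtract 6h to convert from UTC+6).
Callum in UTC: 08:00-14:20 (subtract 6h to convert from UTC+6).
Ugo ∩ Idris: 07:30-09:50, 10:15-12:00.
Ugo ∩ Idris ∩ Alice: 07:30-09:50, 10:15-12:00.
Ugo ∩ Idris ∩ Alice ∩ Noa: 07:30-09:50, 10:15-12:00.
Ugo ∩ Idris ∩ Alice ∩ Noa ∩ Arjun: 08:00-09:50, 10:15-10:40, 10:45-12:00.
Ugo ∩ Idris ∩ Alice ∩ Noa ∩ Arjun ∩ Callum: 08:00-09:50, 10:15-10:40, 10:45-12:00.
The first common window of at least 25 minutes is 08:00-09:50, so the earliest start is 08:00.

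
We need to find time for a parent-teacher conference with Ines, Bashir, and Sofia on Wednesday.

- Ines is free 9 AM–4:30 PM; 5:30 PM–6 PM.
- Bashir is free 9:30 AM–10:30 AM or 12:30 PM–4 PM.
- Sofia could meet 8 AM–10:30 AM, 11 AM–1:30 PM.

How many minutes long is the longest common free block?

60

Ines ∩ Bashir: 09:30-10:30, 12:30-16:00.
Ines ∩ Bashir ∩ Sofia: 09:30-10:30, 12:30-13:30.
Those are the intersection windows.
The longest is 09:30-10:30 at 60 minutes.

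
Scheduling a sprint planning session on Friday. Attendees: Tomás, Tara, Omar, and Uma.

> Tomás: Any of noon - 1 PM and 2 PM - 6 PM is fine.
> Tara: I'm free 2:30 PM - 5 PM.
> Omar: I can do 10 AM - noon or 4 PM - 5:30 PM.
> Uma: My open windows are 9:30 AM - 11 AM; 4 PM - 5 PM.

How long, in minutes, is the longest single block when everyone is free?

Tomás ∩ Tara: 14:30-17:00.
Tomás ∩ Tara ∩ Omar: 16:00-17:00.
Tomás ∩ Tara ∩ Omar ∩ Uma: 16:00-17:00.
Those are the intersection windows.
The longest is 16:00-17:00 at 60 minutes.

60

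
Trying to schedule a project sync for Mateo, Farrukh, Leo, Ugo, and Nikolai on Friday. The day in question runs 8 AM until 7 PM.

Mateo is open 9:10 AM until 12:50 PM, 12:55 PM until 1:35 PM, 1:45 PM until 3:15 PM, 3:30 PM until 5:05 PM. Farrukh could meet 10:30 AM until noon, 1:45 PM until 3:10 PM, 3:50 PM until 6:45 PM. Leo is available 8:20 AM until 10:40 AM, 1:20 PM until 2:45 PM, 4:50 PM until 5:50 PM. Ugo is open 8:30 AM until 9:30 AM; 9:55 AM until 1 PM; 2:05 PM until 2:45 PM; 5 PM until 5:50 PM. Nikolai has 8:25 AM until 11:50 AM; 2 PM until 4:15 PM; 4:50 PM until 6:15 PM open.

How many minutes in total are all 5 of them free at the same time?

Mateo ∩ Farrukh: 10:30-12:00, 13:45-15:10, 15:50-17:05.
Mateo ∩ Farrukh ∩ Leo: 10:30-10:40, 13:45-14:45, 16:50-17:05.
Mateo ∩ Farrukh ∩ Leo ∩ Ugo: 10:30-10:40, 14:05-14:45, 17:00-17:05.
Mateo ∩ Farrukh ∩ Leo ∩ Ugo ∩ Nikolai: 10:30-10:40, 14:05-14:45, 17:00-17:05.
Summing the common windows: 10 + 40 + 5 = 55 minutes.

55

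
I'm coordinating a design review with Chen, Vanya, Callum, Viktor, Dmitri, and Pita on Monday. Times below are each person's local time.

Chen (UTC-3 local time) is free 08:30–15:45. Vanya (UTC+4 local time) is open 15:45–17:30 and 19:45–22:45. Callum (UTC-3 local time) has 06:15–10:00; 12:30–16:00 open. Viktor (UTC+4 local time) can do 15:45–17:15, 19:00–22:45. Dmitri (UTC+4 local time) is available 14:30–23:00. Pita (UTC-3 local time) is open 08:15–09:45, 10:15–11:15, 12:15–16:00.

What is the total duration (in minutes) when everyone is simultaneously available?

240

Chen in UTC: 11:30-18:45 (add 3h to convert from UTC-3).
Vanya in UTC: 11:45-13:30, 15:45-18:45 (subtract 4h to convert from UTC+4).
Callum in UTC: 09:15-13:00, 15:30-19:00 (add 3h to convert from UTC-3).
Viktor in UTC: 11:45-13:15, 15:00-18:45 (subtract 4h to convert from UTC+4).
Dmitri in UTC: 10:30-19:00 (subtract 4h to convert from UTC+4).
Pita in UTC: 11:15-12:45, 13:15-14:15, 15:15-19:00 (add 3h to convert from UTC-3).
Chen ∩ Vanya: 11:45-13:30, 15:45-18:45.
Chen ∩ Vanya ∩ Callum: 11:45-13:00, 15:45-18:45.
Chen ∩ Vanya ∩ Callum ∩ Viktor: 11:45-13:00, 15:45-18:45.
Chen ∩ Vanya ∩ Callum ∩ Viktor ∩ Dmitri: 11:45-13:00, 15:45-18:45.
Chen ∩ Vanya ∩ Callum ∩ Viktor ∩ Dmitri ∩ Pita: 11:45-12:45, 15:45-18:45.
Summing the common windows: 60 + 180 = 240 minutes.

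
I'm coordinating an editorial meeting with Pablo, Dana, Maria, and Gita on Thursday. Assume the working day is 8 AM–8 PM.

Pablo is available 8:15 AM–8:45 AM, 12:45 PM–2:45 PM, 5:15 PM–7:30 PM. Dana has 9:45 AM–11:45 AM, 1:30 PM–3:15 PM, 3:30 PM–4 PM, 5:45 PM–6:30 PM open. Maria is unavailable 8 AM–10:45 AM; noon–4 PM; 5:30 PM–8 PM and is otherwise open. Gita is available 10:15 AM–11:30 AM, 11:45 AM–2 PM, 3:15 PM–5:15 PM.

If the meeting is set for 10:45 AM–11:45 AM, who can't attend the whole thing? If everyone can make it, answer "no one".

Gita, Pablo

Pablo free: 08:15-08:45, 12:45-14:45, 17:15-19:30.
Dana free: 09:45-11:45, 13:30-15:15, 15:30-16:00, 17:45-18:30.
Maria free: 10:45-12:00, 16:00-17:30 (invert busy blocks within the working day).
Gita free: 10:15-11:30, 11:45-14:00, 15:15-17:15.
Pablo: not fully free for 10:45-11:45. Dana: free for 10:45-11:45. Maria: free for 10:45-11:45. Gita: not fully free for 10:45-11:45.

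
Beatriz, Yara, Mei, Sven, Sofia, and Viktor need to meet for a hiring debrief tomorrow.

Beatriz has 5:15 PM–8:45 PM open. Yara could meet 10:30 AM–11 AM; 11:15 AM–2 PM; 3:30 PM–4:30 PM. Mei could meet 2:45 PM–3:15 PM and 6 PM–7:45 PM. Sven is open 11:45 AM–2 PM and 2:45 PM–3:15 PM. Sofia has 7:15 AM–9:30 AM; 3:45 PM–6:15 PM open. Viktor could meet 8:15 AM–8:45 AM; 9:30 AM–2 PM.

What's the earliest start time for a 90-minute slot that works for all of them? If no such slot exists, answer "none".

Beatriz ∩ Yara: ∅.
Beatriz ∩ Yara ∩ Mei: ∅.
Beatriz ∩ Yara ∩ Mei ∩ Sven: ∅.
Beatriz ∩ Yara ∩ Mei ∩ Sven ∩ Sofia: ∅.
Beatriz ∩ Yara ∩ Mei ∩ Sven ∩ Sofia ∩ Viktor: ∅.
There is no time when everyone is free.
No common window is at least 90 minutes long.

none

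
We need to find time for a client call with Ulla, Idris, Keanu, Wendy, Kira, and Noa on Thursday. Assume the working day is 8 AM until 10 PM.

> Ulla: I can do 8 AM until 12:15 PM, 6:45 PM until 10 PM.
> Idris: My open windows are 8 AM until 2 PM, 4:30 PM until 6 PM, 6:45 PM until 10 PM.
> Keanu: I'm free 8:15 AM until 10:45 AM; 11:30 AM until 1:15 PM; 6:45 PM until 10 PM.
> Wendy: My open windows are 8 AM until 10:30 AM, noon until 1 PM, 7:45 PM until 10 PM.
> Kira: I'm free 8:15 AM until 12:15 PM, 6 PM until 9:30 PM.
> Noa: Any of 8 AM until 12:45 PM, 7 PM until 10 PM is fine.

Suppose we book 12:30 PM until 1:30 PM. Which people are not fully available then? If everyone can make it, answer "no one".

Keanu, Kira, Noa, Ulla, Wendy

Ulla: not fully free for 12:30-13:30. Idris: free for 12:30-13:30. Keanu: not fully free for 12:30-13:30. Wendy: not fully free for 12:30-13:30. Kira: not fully free for 12:30-13:30. Noa: not fully free for 12:30-13:30.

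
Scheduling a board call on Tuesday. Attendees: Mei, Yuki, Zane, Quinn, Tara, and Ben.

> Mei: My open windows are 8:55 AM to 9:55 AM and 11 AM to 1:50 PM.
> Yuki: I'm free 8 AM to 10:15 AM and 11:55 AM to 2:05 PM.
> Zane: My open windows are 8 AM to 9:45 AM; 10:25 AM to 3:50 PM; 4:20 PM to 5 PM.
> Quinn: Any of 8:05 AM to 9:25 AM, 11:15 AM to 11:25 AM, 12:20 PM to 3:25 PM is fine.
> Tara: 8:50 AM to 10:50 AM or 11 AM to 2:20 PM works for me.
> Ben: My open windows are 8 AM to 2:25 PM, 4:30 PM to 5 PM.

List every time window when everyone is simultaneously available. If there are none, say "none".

Mei ∩ Yuki: 08:55-09:55, 11:55-13:50.
Mei ∩ Yuki ∩ Zane: 08:55-09:45, 11:55-13:50.
Mei ∩ Yuki ∩ Zane ∩ Quinn: 08:55-09:25, 12:20-13:50.
Mei ∩ Yuki ∩ Zane ∩ Quinn ∩ Tara: 08:55-09:25, 12:20-13:50.
Mei ∩ Yuki ∩ Zane ∩ Quinn ∩ Tara ∩ Ben: 08:55-09:25, 12:20-13:50.
Those are the intersection windows.

08:55-09:25, 12:20-13:50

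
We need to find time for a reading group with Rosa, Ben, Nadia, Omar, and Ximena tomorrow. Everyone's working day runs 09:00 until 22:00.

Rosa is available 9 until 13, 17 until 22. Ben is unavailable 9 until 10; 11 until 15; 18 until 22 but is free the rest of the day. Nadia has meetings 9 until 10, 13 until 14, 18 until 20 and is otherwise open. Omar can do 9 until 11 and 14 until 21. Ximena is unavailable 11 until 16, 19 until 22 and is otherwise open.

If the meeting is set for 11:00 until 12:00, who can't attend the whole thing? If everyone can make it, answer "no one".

Ben, Omar, Ximena

Rosa free: 09:00-13:00, 17:00-22:00.
Ben free: 10:00-11:00, 15:00-18:00 (invert busy blocks within the working day).
Nadia free: 10:00-13:00, 14:00-18:00, 20:00-22:00 (invert busy blocks within the working day).
Omar free: 09:00-11:00, 14:00-21:00.
Ximena free: 09:00-11:00, 16:00-19:00 (invert busy blocks within the working day).
Rosa: free for 11:00-12:00. Ben: not fully free for 11:00-12:00. Nadia: free for 11:00-12:00. Omar: not fully free for 11:00-12:00. Ximena: not fully free for 11:00-12:00.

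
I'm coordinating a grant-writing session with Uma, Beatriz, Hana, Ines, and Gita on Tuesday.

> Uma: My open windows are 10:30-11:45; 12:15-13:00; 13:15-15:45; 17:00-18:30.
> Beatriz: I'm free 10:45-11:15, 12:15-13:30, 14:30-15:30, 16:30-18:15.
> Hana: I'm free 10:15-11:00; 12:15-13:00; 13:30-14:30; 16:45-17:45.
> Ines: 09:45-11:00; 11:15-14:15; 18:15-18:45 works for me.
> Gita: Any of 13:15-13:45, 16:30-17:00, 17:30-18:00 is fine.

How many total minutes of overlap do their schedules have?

0

Uma ∩ Beatriz: 10:45-11:15, 12:15-13:00, 13:15-13:30, 14:30-15:30, 17:00-18:15.
Uma ∩ Beatriz ∩ Hana: 10:45-11:00, 12:15-13:00, 17:00-17:45.
Uma ∩ Beatriz ∩ Hana ∩ Ines: 10:45-11:00, 12:15-13:00.
Uma ∩ Beatriz ∩ Hana ∩ Ines ∩ Gita: ∅.
There is no time when everyone is free.
There is no common window, so the total is 0 minutes.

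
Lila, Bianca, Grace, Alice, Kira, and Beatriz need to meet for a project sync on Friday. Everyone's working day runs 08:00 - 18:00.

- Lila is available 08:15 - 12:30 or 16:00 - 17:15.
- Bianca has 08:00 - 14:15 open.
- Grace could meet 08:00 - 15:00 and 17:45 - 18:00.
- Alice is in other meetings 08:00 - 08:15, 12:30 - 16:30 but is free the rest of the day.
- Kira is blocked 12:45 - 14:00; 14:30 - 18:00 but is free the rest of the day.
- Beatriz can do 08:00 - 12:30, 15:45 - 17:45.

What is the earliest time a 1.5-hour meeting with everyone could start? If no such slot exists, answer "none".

08:15

Lila free: 08:15-12:30, 16:00-17:15.
Bianca free: 08:00-14:15.
Grace free: 08:00-15:00, 17:45-18:00.
Alice free: 08:15-12:30, 16:30-18:00 (invert busy blocks within the working day).
Kira free: 08:00-12:45, 14:00-14:30 (invert busy blocks within the working day).
Beatriz free: 08:00-12:30, 15:45-17:45.
Lila ∩ Bianca: 08:15-12:30.
Lila ∩ Bianca ∩ Grace: 08:15-12:30.
Lila ∩ Bianca ∩ Grace ∩ Alice: 08:15-12:30.
Lila ∩ Bianca ∩ Grace ∩ Alice ∩ Kira: 08:15-12:30.
Lila ∩ Bianca ∩ Grace ∩ Alice ∩ Kira ∩ Beatriz: 08:15-12:30.
So the common availability across everyone is 08:15-12:30.
The first common window of at least 90 minutes is 08:15-12:30, so the earliest start is 08:15.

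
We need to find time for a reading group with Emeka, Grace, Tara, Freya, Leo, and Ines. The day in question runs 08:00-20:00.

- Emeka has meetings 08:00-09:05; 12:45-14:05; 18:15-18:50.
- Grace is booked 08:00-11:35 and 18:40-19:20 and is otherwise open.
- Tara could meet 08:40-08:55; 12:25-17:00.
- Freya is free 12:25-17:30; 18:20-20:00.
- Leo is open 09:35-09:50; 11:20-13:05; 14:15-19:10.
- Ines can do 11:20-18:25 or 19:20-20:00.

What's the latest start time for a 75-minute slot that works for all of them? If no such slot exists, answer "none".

Emeka free: 09:05-12:45, 14:05-18:15, 18:50-20:00 (invert busy blocks within the working day).
Grace free: 11:35-18:40, 19:20-20:00 (invert busy blocks within the working day).
Tara free: 08:40-08:55, 12:25-17:00.
Freya free: 12:25-17:30, 18:20-20:00.
Leo free: 09:35-09:50, 11:20-13:05, 14:15-19:10.
Ines free: 11:20-18:25, 19:20-20:00.
Emeka ∩ Grace: 11:35-12:45, 14:05-18:15, 19:20-20:00.
Emeka ∩ Grace ∩ Tara: 12:25-12:45, 14:05-17:00.
Emeka ∩ Grace ∩ Tara ∩ Freya: 12:25-12:45, 14:05-17:00.
Emeka ∩ Grace ∩ Tara ∩ Freya ∩ Leo: 12:25-12:45, 14:15-17:00.
Emeka ∩ Grace ∩ Tara ∩ Freya ∩ Leo ∩ Ines: 12:25-12:45, 14:15-17:00.
Those are the intersection windows.
The last common window of at least 75 minutes is 14:15-17:00; a 75-minute meeting can start as late as 15:45 and still end by 17:00.

15:45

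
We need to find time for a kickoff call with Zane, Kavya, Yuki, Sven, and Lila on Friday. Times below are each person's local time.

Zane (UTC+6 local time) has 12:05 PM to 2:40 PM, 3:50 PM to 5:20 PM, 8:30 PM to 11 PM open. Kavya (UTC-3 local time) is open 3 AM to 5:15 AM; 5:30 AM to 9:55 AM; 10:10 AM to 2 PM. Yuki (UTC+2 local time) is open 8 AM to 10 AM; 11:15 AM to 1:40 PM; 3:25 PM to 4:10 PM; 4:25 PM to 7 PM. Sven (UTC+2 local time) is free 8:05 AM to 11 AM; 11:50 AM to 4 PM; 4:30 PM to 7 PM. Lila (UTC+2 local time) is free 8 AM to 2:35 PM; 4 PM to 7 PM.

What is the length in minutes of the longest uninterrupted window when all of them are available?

Zane in UTC: 06:05-08:40, 09:50-11:20, 14:30-17:00 (subtract 6h to convert from UTC+6).
Kavya in UTC: 06:00-08:15, 08:30-12:55, 13:10-17:00 (add 3h to convert from UTC-3).
Yuki in UTC: 06:00-08:00, 09:15-11:40, 13:25-14:10, 14:25-17:00 (subtract 2h to convert from UTC+2).
Sven in UTC: 06:05-09:00, 09:50-14:00, 14:30-17:00 (subtract 2h to convert from UTC+2).
Lila in UTC: 06:00-12:35, 14:00-17:00 (subtract 2h to convert from UTC+2).
Zane ∩ Kavya: 06:05-08:15, 08:30-08:40, 09:50-11:20, 14:30-17:00.
Zane ∩ Kavya ∩ Yuki: 06:05-08:00, 09:50-11:20, 14:30-17:00.
Zane ∩ Kavya ∩ Yuki ∩ Sven: 06:05-08:00, 09:50-11:20, 14:30-17:00.
Zane ∩ Kavya ∩ Yuki ∩ Sven ∩ Lila: 06:05-08:00, 09:50-11:20, 14:30-17:00.
So the common availability across everyone is 06:05-08:00, 09:50-11:20, 14:30-17:00.
The longest is 14:30-17:00 at 150 minutes.

150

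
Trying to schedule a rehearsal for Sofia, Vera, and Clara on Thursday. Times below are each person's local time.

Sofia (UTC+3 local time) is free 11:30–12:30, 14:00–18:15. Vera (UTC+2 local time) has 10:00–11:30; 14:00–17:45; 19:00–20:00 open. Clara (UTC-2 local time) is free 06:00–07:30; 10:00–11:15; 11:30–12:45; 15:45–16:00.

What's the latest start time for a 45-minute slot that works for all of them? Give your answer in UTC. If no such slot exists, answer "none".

Sofia in UTC: 08:30-09:30, 11:00-15:15 (subtract 3h to convert from UTC+3).
Vera in UTC: 08:00-09:30, 12:00-15:45, 17:00-18:00 (subtract 2h to convert from UTC+2).
Clara in UTC: 08:00-09:30, 12:00-13:15, 13:30-14:45, 17:45-18:00 (add 2h to convert from UTC-2).
Sofia ∩ Vera: 08:30-09:30, 12:00-15:15.
Sofia ∩ Vera ∩ Clara: 08:30-09:30, 12:00-13:15, 13:30-14:45.
Those are the intersection windows.
The last common window of at least 45 minutes is 13:30-14:45; a 45-minute meeting can start as late as 14:00 and still end by 14:45.

14:00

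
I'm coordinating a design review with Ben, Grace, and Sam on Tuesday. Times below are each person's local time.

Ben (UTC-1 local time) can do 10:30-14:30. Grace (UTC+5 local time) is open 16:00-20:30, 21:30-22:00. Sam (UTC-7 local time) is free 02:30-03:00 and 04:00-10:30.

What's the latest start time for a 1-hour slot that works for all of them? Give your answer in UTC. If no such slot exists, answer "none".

Ben in UTC: 11:30-15:30 (add 1h to convert from UTC-1).
Grace in UTC: 11:00-15:30, 16:30-17:00 (subtract 5h to convert from UTC+5).
Sam in UTC: 09:30-10:00, 11:00-17:30 (add 7h to convert from UTC-7).
Ben ∩ Grace: 11:30-15:30.
Ben ∩ Grace ∩ Sam: 11:30-15:30.
The last common window of at least 60 minutes is 11:30-15:30; a 60-minute meeting can start as late as 14:30 and still end by 15:30.

14:30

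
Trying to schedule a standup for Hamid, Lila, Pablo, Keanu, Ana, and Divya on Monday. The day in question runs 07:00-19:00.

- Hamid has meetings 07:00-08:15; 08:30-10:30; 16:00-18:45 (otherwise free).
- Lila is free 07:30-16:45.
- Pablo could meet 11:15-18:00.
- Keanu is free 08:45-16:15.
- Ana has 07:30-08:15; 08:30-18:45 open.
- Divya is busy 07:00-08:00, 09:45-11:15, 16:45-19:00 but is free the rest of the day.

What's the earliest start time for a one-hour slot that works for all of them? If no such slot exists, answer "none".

11:15

Hamid free: 08:15-08:30, 10:30-16:00, 18:45-19:00 (invert busy blocks within the working day).
Lila free: 07:30-16:45.
Pablo free: 11:15-18:00.
Keanu free: 08:45-16:15.
Ana free: 07:30-08:15, 08:30-18:45.
Divya free: 08:00-09:45, 11:15-16:45 (invert busy blocks within the working day).
Hamid ∩ Lila: 08:15-08:30, 10:30-16:00.
Hamid ∩ Lila ∩ Pablo: 11:15-16:00.
Hamid ∩ Lila ∩ Pablo ∩ Keanu: 11:15-16:00.
Hamid ∩ Lila ∩ Pablo ∩ Keanu ∩ Ana: 11:15-16:00.
Hamid ∩ Lila ∩ Pablo ∩ Keanu ∩ Ana ∩ Divya: 11:15-16:00.
The first common window of at least 60 minutes is 11:15-16:00, so the earliest start is 11:15.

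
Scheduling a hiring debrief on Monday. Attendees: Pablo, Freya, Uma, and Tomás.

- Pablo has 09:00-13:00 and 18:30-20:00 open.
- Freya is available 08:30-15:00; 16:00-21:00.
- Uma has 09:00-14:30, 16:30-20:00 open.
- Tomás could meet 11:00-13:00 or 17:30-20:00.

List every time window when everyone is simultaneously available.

Pablo ∩ Freya: 09:00-13:00, 18:30-20:00.
Pablo ∩ Freya ∩ Uma: 09:00-13:00, 18:30-20:00.
Pablo ∩ Freya ∩ Uma ∩ Tomás: 11:00-13:00, 18:30-20:00.

11:00-13:00, 18:30-20:00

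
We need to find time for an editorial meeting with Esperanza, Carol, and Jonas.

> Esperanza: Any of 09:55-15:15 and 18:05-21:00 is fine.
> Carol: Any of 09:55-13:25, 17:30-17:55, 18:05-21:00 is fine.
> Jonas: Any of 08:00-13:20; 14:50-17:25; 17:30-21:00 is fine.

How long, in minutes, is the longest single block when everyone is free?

205

Esperanza ∩ Carol: 09:55-13:25, 18:05-21:00.
Esperanza ∩ Carol ∩ Jonas: 09:55-13:20, 18:05-21:00.
The longest is 09:55-13:20 at 205 minutes.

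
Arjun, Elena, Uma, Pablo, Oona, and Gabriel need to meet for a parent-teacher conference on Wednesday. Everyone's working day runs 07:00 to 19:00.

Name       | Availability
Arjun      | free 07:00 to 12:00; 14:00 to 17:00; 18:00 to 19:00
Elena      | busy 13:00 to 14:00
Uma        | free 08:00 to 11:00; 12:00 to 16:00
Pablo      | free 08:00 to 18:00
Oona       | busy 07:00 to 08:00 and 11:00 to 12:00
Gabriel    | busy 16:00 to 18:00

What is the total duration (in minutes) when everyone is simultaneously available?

300

Arjun free: 07:00-12:00, 14:00-17:00, 18:00-19:00.
Elena free: 07:00-13:00, 14:00-19:00 (invert busy blocks within the working day).
Uma free: 08:00-11:00, 12:00-16:00.
Pablo free: 08:00-18:00.
Oona free: 08:00-11:00, 12:00-19:00 (invert busy blocks within the working day).
Gabriel free: 07:00-16:00, 18:00-19:00 (invert busy blocks within the working day).
Arjun ∩ Elena: 07:00-12:00, 14:00-17:00, 18:00-19:00.
Arjun ∩ Elena ∩ Uma: 08:00-11:00, 14:00-16:00.
Arjun ∩ Elena ∩ Uma ∩ Pablo: 08:00-11:00, 14:00-16:00.
Arjun ∩ Elena ∩ Uma ∩ Pablo ∩ Oona: 08:00-11:00, 14:00-16:00.
Arjun ∩ Elena ∩ Uma ∩ Pablo ∩ Oona ∩ Gabriel: 08:00-11:00, 14:00-16:00.
Those are the intersection windows.
Summing the common windows: 180 + 120 = 300 minutes.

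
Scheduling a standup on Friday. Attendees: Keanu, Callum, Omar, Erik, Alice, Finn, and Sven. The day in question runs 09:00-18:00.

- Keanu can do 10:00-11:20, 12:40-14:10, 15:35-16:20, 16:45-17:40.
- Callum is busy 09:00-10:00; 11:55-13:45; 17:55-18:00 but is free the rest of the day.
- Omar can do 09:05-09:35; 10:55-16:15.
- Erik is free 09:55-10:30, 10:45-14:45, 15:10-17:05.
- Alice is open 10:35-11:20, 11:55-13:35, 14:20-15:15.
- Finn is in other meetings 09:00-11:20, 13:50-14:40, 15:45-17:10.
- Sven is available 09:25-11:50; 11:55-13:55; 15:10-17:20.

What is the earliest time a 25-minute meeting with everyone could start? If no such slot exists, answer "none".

Keanu free: 10:00-11:20, 12:40-14:10, 15:35-16:20, 16:45-17:40.
Callum free: 10:00-11:55, 13:45-17:55 (invert busy blocks within the working day).
Omar free: 09:05-09:35, 10:55-16:15.
Erik free: 09:55-10:30, 10:45-14:45, 15:10-17:05.
Alice free: 10:35-11:20, 11:55-13:35, 14:20-15:15.
Finn free: 11:20-13:50, 14:40-15:45, 17:10-18:00 (invert busy blocks within the working day).
Sven free: 09:25-11:50, 11:55-13:55, 15:10-17:20.
Keanu ∩ Callum: 10:00-11:20, 13:45-14:10, 15:35-16:20, 16:45-17:40.
Keanu ∩ Callum ∩ Omar: 10:55-11:20, 13:45-14:10, 15:35-16:15.
Keanu ∩ Callum ∩ Omar ∩ Erik: 10:55-11:20, 13:45-14:10, 15:35-16:15.
Keanu ∩ Callum ∩ Omar ∩ Erik ∩ Alice: 10:55-11:20.
Keanu ∩ Callum ∩ Omar ∩ Erik ∩ Alice ∩ Finn: ∅.
Keanu ∩ Callum ∩ Omar ∩ Erik ∩ Alice ∩ Finn ∩ Sven: ∅.
There is no time when everyone is free.
No common window is at least 25 minutes long.

none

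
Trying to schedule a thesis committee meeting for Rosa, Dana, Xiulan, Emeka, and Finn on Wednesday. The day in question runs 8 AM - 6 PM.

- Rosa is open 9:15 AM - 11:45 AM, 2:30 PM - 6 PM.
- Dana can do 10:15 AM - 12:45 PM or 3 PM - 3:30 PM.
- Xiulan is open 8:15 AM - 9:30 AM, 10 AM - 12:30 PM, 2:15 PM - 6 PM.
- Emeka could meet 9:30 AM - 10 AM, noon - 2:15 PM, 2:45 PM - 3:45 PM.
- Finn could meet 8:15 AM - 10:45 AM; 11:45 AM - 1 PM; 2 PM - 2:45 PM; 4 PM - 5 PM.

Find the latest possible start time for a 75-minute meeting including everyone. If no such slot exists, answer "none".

none

Rosa ∩ Dana: 10:15-11:45, 15:00-15:30.
Rosa ∩ Dana ∩ Xiulan: 10:15-11:45, 15:00-15:30.
Rosa ∩ Dana ∩ Xiulan ∩ Emeka: 15:00-15:30.
Rosa ∩ Dana ∩ Xiulan ∩ Emeka ∩ Finn: ∅.
There is no time when everyone is free.
No common window is at least 75 minutes long.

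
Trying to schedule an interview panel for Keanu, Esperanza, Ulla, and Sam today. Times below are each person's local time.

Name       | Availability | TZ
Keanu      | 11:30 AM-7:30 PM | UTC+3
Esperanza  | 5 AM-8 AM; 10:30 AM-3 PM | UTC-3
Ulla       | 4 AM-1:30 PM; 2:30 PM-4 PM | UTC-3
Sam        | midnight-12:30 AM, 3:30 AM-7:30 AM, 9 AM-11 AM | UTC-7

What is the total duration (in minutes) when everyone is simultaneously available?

Keanu in UTC: 08:30-16:30 (subtract 3h to convert from UTC+3).
Esperanza in UTC: 08:00-11:00, 13:30-18:00 (add 3h to convert from UTC-3).
Ulla in UTC: 07:00-16:30, 17:30-19:00 (add 3h to convert from UTC-3).
Sam in UTC: 07:00-07:30, 10:30-14:30, 16:00-18:00 (add 7h to convert from UTC-7).
Keanu ∩ Esperanza: 08:30-11:00, 13:30-16:30.
Keanu ∩ Esperanza ∩ Ulla: 08:30-11:00, 13:30-16:30.
Keanu ∩ Esperanza ∩ Ulla ∩ Sam: 10:30-11:00, 13:30-14:30, 16:00-16:30.
Summing the common windows: 30 + 60 + 30 = 120 minutes.

120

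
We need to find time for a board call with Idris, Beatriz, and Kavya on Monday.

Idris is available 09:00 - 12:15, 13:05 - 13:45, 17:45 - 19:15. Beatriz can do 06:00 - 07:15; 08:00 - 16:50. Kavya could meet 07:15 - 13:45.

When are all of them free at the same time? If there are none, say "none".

Idris ∩ Beatriz: 09:00-12:15, 13:05-13:45.
Idris ∩ Beatriz ∩ Kavya: 09:00-12:15, 13:05-13:45.

09:00-12:15, 13:05-13:45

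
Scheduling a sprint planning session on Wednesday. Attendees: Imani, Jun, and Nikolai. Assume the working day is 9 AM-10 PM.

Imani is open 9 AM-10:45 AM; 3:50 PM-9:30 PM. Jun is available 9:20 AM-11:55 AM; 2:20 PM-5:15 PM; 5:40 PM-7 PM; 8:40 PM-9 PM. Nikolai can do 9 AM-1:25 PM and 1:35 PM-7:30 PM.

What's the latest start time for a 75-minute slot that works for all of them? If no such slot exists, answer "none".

17:45

Imani ∩ Jun: 09:20-10:45, 15:50-17:15, 17:40-19:00, 20:40-21:00.
Imani ∩ Jun ∩ Nikolai: 09:20-10:45, 15:50-17:15, 17:40-19:00.
So the common availability across everyone is 09:20-10:45, 15:50-17:15, 17:40-19:00.
The last common window of at least 75 minutes is 17:40-19:00; a 75-minute meeting can start as late as 17:45 and still end by 19:00.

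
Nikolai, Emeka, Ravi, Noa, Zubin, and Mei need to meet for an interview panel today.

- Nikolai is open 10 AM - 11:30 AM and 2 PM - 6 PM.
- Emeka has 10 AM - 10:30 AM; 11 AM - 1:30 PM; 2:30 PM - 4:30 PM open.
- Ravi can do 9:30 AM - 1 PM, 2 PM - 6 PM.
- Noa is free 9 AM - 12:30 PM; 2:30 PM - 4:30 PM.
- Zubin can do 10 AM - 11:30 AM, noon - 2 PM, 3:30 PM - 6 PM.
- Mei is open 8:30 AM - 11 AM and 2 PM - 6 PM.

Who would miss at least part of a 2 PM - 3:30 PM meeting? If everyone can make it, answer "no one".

Emeka, Noa, Zubin

Nikolai: free for 14:00-15:30. Emeka: not fully free for 14:00-15:30. Ravi: free for 14:00-15:30. Noa: not fully free for 14:00-15:30. Zubin: not fully free for 14:00-15:30. Mei: free for 14:00-15:30.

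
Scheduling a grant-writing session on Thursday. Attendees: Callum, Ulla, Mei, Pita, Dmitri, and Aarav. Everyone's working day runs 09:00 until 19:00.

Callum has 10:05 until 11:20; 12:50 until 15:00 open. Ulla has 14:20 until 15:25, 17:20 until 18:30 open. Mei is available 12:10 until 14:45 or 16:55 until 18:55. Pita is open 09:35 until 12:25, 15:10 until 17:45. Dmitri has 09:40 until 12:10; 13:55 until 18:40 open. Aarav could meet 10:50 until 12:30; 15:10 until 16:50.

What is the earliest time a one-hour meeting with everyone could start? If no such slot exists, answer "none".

Callum ∩ Ulla: 14:20-15:00.
Callum ∩ Ulla ∩ Mei: 14:20-14:45.
Callum ∩ Ulla ∩ Mei ∩ Pita: ∅.
Callum ∩ Ulla ∩ Mei ∩ Pita ∩ Dmitri: ∅.
Callum ∩ Ulla ∩ Mei ∩ Pita ∩ Dmitri ∩ Aarav: ∅.
There is no time when everyone is free.
No common window is at least 60 minutes long.

none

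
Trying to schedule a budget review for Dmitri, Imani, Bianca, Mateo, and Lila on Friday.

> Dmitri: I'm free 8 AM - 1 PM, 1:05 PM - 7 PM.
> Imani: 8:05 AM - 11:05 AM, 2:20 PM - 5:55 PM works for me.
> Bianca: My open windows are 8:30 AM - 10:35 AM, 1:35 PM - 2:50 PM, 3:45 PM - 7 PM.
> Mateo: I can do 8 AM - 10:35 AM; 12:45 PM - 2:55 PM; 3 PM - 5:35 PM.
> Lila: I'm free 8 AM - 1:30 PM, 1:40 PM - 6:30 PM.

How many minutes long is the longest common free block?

Dmitri ∩ Imani: 08:05-11:05, 14:20-17:55.
Dmitri ∩ Imani ∩ Bianca: 08:30-10:35, 14:20-14:50, 15:45-17:55.
Dmitri ∩ Imani ∩ Bianca ∩ Mateo: 08:30-10:35, 14:20-14:50, 15:45-17:35.
Dmitri ∩ Imani ∩ Bianca ∩ Mateo ∩ Lila: 08:30-10:35, 14:20-14:50, 15:45-17:35.
The longest is 08:30-10:35 at 125 minutes.

125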